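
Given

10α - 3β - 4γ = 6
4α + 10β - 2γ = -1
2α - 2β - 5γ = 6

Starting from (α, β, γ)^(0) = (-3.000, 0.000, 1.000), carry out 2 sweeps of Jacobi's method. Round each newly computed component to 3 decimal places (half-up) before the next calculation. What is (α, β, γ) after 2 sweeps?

(0.030, -0.980, -1.320)

Iteration 1:
  α = (6 - (-3)·0.000 - (-4)·1.000) / (10) = 1.000
  β = (-1 - (4)·-3.000 - (-2)·1.000) / (10) = 1.300
  γ = (6 - (2)·-3.000 - (-2)·0.000) / (-5) = -2.400
Iteration 2:
  α = (6 - (-3)·1.300 - (-4)·-2.400) / (10) = 0.030
  β = (-1 - (4)·1.000 - (-2)·-2.400) / (10) = -0.980
  γ = (6 - (2)·1.000 - (-2)·1.300) / (-5) = -1.320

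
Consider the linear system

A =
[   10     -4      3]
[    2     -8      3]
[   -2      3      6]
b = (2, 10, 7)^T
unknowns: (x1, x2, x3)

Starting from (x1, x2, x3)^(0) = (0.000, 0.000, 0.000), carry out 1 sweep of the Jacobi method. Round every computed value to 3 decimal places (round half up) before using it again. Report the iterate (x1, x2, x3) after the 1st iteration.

Iteration 1:
  x1 = (2 - (-4)·0.000 - (3)·0.000) / (10) = 0.200
  x2 = (10 - (2)·0.000 - (3)·0.000) / (-8) = -1.250
  x3 = (7 - (-2)·0.000 - (3)·0.000) / (6) = 1.167

(0.200, -1.250, 1.167)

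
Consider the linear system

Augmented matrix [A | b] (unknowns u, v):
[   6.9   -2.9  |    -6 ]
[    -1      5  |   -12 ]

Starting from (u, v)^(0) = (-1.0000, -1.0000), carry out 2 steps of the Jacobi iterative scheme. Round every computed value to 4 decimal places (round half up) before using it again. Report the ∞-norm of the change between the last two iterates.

0.6724

Iteration 1:
  u = (-6 - (-2.9)·-1.0000) / (6.9) = -1.2899
  v = (-12 - (-1)·-1.0000) / (5) = -2.6000
Iteration 2:
  u = (-6 - (-2.9)·-2.6000) / (6.9) = -1.9623
  v = (-12 - (-1)·-1.2899) / (5) = -2.6580
Change: (-0.6724, -0.0580) → max |·| = 0.6724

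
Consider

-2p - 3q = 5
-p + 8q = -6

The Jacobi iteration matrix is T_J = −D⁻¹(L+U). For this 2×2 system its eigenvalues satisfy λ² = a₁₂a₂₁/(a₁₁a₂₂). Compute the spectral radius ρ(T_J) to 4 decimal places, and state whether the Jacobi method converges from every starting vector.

0.4330

a₁₂a₂₁/(a₁₁a₂₂) = (-3)·(-1) / ((-2)·(8)) = -0.187500
ρ = √|-0.187500| = √0.187500 = 0.4330
ρ < 1, so Jacobi converges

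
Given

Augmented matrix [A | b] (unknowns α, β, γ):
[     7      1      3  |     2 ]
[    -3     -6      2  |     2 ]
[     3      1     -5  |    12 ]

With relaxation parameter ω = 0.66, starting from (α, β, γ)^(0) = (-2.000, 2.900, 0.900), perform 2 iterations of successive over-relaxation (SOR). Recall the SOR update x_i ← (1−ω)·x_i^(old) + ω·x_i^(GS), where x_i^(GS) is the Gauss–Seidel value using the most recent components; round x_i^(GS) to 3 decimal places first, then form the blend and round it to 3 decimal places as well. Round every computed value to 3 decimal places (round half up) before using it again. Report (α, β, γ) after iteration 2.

Iteration 1:
  α: GS value = (2 - (1)·2.900 - (3)·0.900) / (7) = -0.514;  α ← (1−ω)·-2.000 + ω·-0.514 = -1.019
  β: GS value = (2 - (-3)·-1.019 - (2)·0.900) / (-6) = 0.476;  β ← (1−ω)·2.900 + ω·0.476 = 1.300
  γ: GS value = (12 - (3)·-1.019 - (1)·1.300) / (-5) = -2.751;  γ ← (1−ω)·0.900 + ω·-2.751 = -1.510
Iteration 2:
  α: GS value = (2 - (1)·1.300 - (3)·-1.510) / (7) = 0.747;  α ← (1−ω)·-1.019 + ω·0.747 = 0.147
  β: GS value = (2 - (-3)·0.147 - (2)·-1.510) / (-6) = -0.910;  β ← (1−ω)·1.300 + ω·-0.910 = -0.159
  γ: GS value = (12 - (3)·0.147 - (1)·-0.159) / (-5) = -2.344;  γ ← (1−ω)·-1.510 + ω·-2.344 = -2.060

(0.147, -0.159, -2.060)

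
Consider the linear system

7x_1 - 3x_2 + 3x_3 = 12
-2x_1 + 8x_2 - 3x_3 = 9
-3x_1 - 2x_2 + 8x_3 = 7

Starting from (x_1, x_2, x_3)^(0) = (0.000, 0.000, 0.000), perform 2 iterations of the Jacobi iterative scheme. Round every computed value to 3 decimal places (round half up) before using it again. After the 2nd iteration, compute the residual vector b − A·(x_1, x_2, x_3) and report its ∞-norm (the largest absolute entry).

Iteration 1:
  x_1 = (12 - (-3)·0.000 - (3)·0.000) / (7) = 1.714
  x_2 = (9 - (-2)·0.000 - (-3)·0.000) / (8) = 1.125
  x_3 = (7 - (-3)·0.000 - (-2)·0.000) / (8) = 0.875
Iteration 2:
  x_1 = (12 - (-3)·1.125 - (3)·0.875) / (7) = 1.821
  x_2 = (9 - (-2)·1.714 - (-3)·0.875) / (8) = 1.882
  x_3 = (7 - (-3)·1.714 - (-2)·1.125) / (8) = 1.799
Residual b − A·x = (-0.498, 2.983, 1.835); ∞-norm = 2.983

2.983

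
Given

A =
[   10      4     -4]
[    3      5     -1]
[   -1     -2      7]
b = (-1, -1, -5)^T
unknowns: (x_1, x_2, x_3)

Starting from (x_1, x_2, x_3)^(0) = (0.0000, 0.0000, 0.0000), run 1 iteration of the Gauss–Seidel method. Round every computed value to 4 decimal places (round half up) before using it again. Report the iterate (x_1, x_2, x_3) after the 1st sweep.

Iteration 1:
  x_1 = (-1 - (4)·0.0000 - (-4)·0.0000) / (10) = -0.1000
  x_2 = (-1 - (3)·-0.1000 - (-1)·0.0000) / (5) = -0.1400
  x_3 = (-5 - (-1)·-0.1000 - (-2)·-0.1400) / (7) = -0.7686

(-0.1000, -0.1400, -0.7686)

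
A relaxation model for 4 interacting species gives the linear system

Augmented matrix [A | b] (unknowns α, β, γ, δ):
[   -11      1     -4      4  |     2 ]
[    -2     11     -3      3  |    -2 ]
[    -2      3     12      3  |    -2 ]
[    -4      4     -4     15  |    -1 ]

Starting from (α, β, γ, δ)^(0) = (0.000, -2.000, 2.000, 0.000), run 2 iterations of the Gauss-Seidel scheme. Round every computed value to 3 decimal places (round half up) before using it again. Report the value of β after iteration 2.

Iteration 1:
  α = (2 - (1)·-2.000 - (-4)·2.000 - (4)·0.000) / (-11) = -1.091
  β = (-2 - (-2)·-1.091 - (-3)·2.000 - (3)·0.000) / (11) = 0.165
  γ = (-2 - (-2)·-1.091 - (3)·0.165 - (3)·0.000) / (12) = -0.390
  δ = (-1 - (-4)·-1.091 - (4)·0.165 - (-4)·-0.390) / (15) = -0.506
Iteration 2:
  α = (2 - (1)·0.165 - (-4)·-0.390 - (4)·-0.506) / (-11) = -0.209
  β = (-2 - (-2)·-0.209 - (-3)·-0.390 - (3)·-0.506) / (11) = -0.188
  γ = (-2 - (-2)·-0.209 - (3)·-0.188 - (3)·-0.506) / (12) = -0.028
  δ = (-1 - (-4)·-0.209 - (4)·-0.188 - (-4)·-0.028) / (15) = -0.080

-0.188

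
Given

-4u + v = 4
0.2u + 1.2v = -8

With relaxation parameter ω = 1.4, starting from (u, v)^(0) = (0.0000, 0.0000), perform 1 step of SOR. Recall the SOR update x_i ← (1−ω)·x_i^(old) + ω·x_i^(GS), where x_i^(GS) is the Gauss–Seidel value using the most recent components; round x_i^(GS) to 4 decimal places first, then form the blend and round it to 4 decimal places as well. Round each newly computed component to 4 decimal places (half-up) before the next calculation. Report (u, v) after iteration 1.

(-1.4000, -9.0066)

Iteration 1:
  u: GS value = (4 - (1)·0.0000) / (-4) = -1.0000;  u ← (1−ω)·0.0000 + ω·-1.0000 = -1.4000
  v: GS value = (-8 - (0.2)·-1.4000) / (1.2) = -6.4333;  v ← (1−ω)·0.0000 + ω·-6.4333 = -9.0066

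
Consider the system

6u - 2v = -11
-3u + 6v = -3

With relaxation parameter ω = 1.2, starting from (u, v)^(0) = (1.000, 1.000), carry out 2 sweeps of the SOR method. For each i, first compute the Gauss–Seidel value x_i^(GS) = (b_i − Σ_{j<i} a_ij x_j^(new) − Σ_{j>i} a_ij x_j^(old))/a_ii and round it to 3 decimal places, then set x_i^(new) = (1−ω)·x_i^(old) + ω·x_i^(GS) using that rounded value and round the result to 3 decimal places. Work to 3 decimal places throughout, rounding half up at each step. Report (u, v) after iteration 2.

(-2.600, -1.760)

Iteration 1:
  u: GS value = (-11 - (-2)·1.000) / (6) = -1.500;  u ← (1−ω)·1.000 + ω·-1.500 = -2.000
  v: GS value = (-3 - (-3)·-2.000) / (6) = -1.500;  v ← (1−ω)·1.000 + ω·-1.500 = -2.000
Iteration 2:
  u: GS value = (-11 - (-2)·-2.000) / (6) = -2.500;  u ← (1−ω)·-2.000 + ω·-2.500 = -2.600
  v: GS value = (-3 - (-3)·-2.600) / (6) = -1.800;  v ← (1−ω)·-2.000 + ω·-1.800 = -1.760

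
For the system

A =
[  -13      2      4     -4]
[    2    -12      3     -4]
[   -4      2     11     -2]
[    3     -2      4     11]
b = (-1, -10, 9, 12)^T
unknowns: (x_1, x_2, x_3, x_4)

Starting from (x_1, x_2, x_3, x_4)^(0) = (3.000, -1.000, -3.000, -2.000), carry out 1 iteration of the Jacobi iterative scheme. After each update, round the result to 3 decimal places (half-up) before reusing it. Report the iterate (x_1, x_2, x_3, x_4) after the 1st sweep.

Iteration 1:
  x_1 = (-1 - (2)·-1.000 - (4)·-3.000 - (-4)·-2.000) / (-13) = -0.385
  x_2 = (-10 - (2)·3.000 - (3)·-3.000 - (-4)·-2.000) / (-12) = 1.250
  x_3 = (9 - (-4)·3.000 - (2)·-1.000 - (-2)·-2.000) / (11) = 1.727
  x_4 = (12 - (3)·3.000 - (-2)·-1.000 - (4)·-3.000) / (11) = 1.182

(-0.385, 1.250, 1.727, 1.182)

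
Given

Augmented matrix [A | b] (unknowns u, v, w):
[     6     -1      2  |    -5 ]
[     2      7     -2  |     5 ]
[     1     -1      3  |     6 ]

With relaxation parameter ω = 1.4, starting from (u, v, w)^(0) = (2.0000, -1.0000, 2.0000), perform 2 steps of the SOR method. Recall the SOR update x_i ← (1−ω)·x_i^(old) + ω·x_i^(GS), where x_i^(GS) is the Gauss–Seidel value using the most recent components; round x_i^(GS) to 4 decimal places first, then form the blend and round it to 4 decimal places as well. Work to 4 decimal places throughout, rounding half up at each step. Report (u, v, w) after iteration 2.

(-1.4752, 2.2382, 2.5034)

Iteration 1:
  u: GS value = (-5 - (-1)·-1.0000 - (2)·2.0000) / (6) = -1.6667;  u ← (1−ω)·2.0000 + ω·-1.6667 = -3.1334
  v: GS value = (5 - (2)·-3.1334 - (-2)·2.0000) / (7) = 2.1810;  v ← (1−ω)·-1.0000 + ω·2.1810 = 3.4534
  w: GS value = (6 - (1)·-3.1334 - (-1)·3.4534) / (3) = 4.1956;  w ← (1−ω)·2.0000 + ω·4.1956 = 5.0738
Iteration 2:
  u: GS value = (-5 - (-1)·3.4534 - (2)·5.0738) / (6) = -1.9490;  u ← (1−ω)·-3.1334 + ω·-1.9490 = -1.4752
  v: GS value = (5 - (2)·-1.4752 - (-2)·5.0738) / (7) = 2.5854;  v ← (1−ω)·3.4534 + ω·2.5854 = 2.2382
  w: GS value = (6 - (1)·-1.4752 - (-1)·2.2382) / (3) = 3.2378;  w ← (1−ω)·5.0738 + ω·3.2378 = 2.5034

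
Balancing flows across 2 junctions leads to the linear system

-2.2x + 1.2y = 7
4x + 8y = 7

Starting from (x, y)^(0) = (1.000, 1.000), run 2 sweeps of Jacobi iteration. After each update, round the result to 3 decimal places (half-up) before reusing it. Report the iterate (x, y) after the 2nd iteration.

Iteration 1:
  x = (7 - (1.2)·1.000) / (-2.2) = -2.636
  y = (7 - (4)·1.000) / (8) = 0.375
Iteration 2:
  x = (7 - (1.2)·0.375) / (-2.2) = -2.977
  y = (7 - (4)·-2.636) / (8) = 2.193

(-2.977, 2.193)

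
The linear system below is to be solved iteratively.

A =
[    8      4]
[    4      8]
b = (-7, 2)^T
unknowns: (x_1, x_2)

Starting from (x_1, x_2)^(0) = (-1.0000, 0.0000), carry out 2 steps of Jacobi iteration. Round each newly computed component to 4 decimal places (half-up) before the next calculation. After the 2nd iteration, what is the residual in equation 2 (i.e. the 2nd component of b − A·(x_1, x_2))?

1.5000

Iteration 1:
  x_1 = (-7 - (4)·0.0000) / (8) = -0.8750
  x_2 = (2 - (4)·-1.0000) / (8) = 0.7500
Iteration 2:
  x_1 = (-7 - (4)·0.7500) / (8) = -1.2500
  x_2 = (2 - (4)·-0.8750) / (8) = 0.6875
Residual b − A·x = (0.2500, 1.5000)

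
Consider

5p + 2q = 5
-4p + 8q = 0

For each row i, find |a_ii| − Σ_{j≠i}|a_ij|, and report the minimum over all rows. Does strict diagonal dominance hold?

3

row 1: |5| − (2) = 3
row 2: |8| − (4) = 4
minimum over rows = 3 → strictly diagonally dominant (convergence guaranteed)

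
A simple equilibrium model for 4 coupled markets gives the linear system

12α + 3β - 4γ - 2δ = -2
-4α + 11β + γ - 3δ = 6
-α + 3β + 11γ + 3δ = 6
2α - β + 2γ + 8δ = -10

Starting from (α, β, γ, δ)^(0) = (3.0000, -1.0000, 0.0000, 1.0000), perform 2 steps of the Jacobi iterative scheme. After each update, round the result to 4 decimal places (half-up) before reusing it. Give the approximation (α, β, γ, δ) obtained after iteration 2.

(-0.7254, -0.0176, 0.6271, -1.2784)

Iteration 1:
  α = (-2 - (3)·-1.0000 - (-4)·0.0000 - (-2)·1.0000) / (12) = 0.2500
  β = (6 - (-4)·3.0000 - (1)·0.0000 - (-3)·1.0000) / (11) = 1.9091
  γ = (6 - (-1)·3.0000 - (3)·-1.0000 - (3)·1.0000) / (11) = 0.8182
  δ = (-10 - (2)·3.0000 - (-1)·-1.0000 - (2)·0.0000) / (8) = -2.1250
Iteration 2:
  α = (-2 - (3)·1.9091 - (-4)·0.8182 - (-2)·-2.1250) / (12) = -0.7254
  β = (6 - (-4)·0.2500 - (1)·0.8182 - (-3)·-2.1250) / (11) = -0.0176
  γ = (6 - (-1)·0.2500 - (3)·1.9091 - (3)·-2.1250) / (11) = 0.6271
  δ = (-10 - (2)·0.2500 - (-1)·1.9091 - (2)·0.8182) / (8) = -1.2784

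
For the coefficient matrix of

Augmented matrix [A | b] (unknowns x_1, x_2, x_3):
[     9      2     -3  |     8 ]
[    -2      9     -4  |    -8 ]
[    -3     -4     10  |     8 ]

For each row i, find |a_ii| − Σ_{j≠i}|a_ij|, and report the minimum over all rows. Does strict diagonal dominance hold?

3

row 1: |9| − (2+3) = 4
row 2: |9| − (2+4) = 3
row 3: |10| − (3+4) = 3
minimum over rows = 3 → strictly diagonally dominant (convergence guaranteed)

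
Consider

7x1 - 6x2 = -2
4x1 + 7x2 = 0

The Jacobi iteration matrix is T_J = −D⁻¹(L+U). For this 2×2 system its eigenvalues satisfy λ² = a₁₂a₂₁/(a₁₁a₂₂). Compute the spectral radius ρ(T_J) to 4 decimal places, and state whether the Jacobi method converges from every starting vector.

a₁₂a₂₁/(a₁₁a₂₂) = (-6)·(4) / ((7)·(7)) = -0.489796
ρ = √|-0.489796| = √0.489796 = 0.6999
ρ < 1, so Jacobi converges

0.6999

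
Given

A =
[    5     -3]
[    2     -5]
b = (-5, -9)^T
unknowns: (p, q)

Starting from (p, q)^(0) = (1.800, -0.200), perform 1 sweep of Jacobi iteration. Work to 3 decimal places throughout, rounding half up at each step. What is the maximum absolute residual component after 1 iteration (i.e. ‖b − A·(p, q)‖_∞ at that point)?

8.160

Iteration 1:
  p = (-5 - (-3)·-0.200) / (5) = -1.120
  q = (-9 - (2)·1.800) / (-5) = 2.520
Residual b − A·x = (8.160, 5.840); ∞-norm = 8.160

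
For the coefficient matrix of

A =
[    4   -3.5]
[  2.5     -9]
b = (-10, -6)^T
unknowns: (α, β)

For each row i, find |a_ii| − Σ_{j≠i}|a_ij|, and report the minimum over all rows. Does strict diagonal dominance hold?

0.5

row 1: |4| − (3.5) = 0.5
row 2: |-9| − (2.5) = 6.5
minimum over rows = 0.5 → strictly diagonally dominant (convergence guaranteed)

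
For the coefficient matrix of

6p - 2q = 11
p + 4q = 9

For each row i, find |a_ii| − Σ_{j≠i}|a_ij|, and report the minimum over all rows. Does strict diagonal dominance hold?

3

row 1: |6| − (2) = 4
row 2: |4| − (1) = 3
minimum over rows = 3 → strictly diagonally dominant (convergence guaranteed)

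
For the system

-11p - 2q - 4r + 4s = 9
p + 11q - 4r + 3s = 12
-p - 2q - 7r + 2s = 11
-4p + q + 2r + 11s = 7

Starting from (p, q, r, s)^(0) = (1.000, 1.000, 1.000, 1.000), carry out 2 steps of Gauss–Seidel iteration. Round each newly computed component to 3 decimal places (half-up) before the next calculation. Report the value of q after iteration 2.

0.457

Iteration 1:
  p = (9 - (-2)·1.000 - (-4)·1.000 - (4)·1.000) / (-11) = -1.000
  q = (12 - (1)·-1.000 - (-4)·1.000 - (3)·1.000) / (11) = 1.273
  r = (11 - (-1)·-1.000 - (-2)·1.273 - (2)·1.000) / (-7) = -1.507
  s = (7 - (-4)·-1.000 - (1)·1.273 - (2)·-1.507) / (11) = 0.431
Iteration 2:
  p = (9 - (-2)·1.273 - (-4)·-1.507 - (4)·0.431) / (-11) = -0.345
  q = (12 - (1)·-0.345 - (-4)·-1.507 - (3)·0.431) / (11) = 0.457
  r = (11 - (-1)·-0.345 - (-2)·0.457 - (2)·0.431) / (-7) = -1.530
  s = (7 - (-4)·-0.345 - (1)·0.457 - (2)·-1.530) / (11) = 0.748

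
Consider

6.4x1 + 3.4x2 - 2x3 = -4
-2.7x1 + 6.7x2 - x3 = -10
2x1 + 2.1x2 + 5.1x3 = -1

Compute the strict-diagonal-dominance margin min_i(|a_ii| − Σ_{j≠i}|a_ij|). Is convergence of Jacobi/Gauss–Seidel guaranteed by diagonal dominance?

1

row 1: |6.4| − (3.4+2) = 1
row 2: |6.7| − (2.7+1) = 3
row 3: |5.1| − (2+2.1) = 1
minimum over rows = 1 → strictly diagonally dominant (convergence guaranteed)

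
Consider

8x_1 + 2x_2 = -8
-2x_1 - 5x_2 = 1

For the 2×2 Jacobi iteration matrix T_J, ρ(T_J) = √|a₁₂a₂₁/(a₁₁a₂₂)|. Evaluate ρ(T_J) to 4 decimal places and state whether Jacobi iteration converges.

a₁₂a₂₁/(a₁₁a₂₂) = (2)·(-2) / ((8)·(-5)) = 0.100000
ρ = √|0.100000| = √0.100000 = 0.3162
ρ < 1, so Jacobi converges

0.3162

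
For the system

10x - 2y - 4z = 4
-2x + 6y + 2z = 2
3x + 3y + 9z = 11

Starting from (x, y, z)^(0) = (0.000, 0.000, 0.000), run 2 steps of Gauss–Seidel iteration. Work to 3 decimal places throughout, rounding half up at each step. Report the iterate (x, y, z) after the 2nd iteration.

(0.867, 0.311, 0.830)

Iteration 1:
  x = (4 - (-2)·0.000 - (-4)·0.000) / (10) = 0.400
  y = (2 - (-2)·0.400 - (2)·0.000) / (6) = 0.467
  z = (11 - (3)·0.400 - (3)·0.467) / (9) = 0.933
Iteration 2:
  x = (4 - (-2)·0.467 - (-4)·0.933) / (10) = 0.867
  y = (2 - (-2)·0.867 - (2)·0.933) / (6) = 0.311
  z = (11 - (3)·0.867 - (3)·0.311) / (9) = 0.830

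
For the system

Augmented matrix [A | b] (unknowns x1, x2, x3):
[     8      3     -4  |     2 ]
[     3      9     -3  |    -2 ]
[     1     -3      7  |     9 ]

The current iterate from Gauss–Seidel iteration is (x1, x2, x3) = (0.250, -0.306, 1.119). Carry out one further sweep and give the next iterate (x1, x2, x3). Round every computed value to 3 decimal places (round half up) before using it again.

(0.924, -0.157, 1.086)

One sweep:
  x1 = (2 - (3)·-0.306 - (-4)·1.119) / (8) = 0.924
  x2 = (-2 - (3)·0.924 - (-3)·1.119) / (9) = -0.157
  x3 = (9 - (1)·0.924 - (-3)·-0.157) / (7) = 1.086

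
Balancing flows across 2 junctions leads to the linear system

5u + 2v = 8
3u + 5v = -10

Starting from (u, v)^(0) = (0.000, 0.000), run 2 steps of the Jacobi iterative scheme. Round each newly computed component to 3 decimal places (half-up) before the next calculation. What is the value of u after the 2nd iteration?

2.400

Iteration 1:
  u = (8 - (2)·0.000) / (5) = 1.600
  v = (-10 - (3)·0.000) / (5) = -2.000
Iteration 2:
  u = (8 - (2)·-2.000) / (5) = 2.400
  v = (-10 - (3)·1.600) / (5) = -2.960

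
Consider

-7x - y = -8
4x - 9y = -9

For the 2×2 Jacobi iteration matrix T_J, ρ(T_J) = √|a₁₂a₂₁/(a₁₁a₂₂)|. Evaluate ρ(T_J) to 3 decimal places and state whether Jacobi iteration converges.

a₁₂a₂₁/(a₁₁a₂₂) = (-1)·(4) / ((-7)·(-9)) = -0.063492
ρ = √|-0.063492| = √0.063492 = 0.252
ρ < 1, so Jacobi converges

0.252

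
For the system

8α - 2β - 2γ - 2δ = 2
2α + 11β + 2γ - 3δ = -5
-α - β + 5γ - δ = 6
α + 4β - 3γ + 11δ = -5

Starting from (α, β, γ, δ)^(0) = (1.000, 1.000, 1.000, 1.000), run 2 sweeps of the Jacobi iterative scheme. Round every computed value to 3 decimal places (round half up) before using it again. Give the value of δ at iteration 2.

0.144

Iteration 1:
  α = (2 - (-2)·1.000 - (-2)·1.000 - (-2)·1.000) / (8) = 1.000
  β = (-5 - (2)·1.000 - (2)·1.000 - (-3)·1.000) / (11) = -0.545
  γ = (6 - (-1)·1.000 - (-1)·1.000 - (-1)·1.000) / (5) = 1.800
  δ = (-5 - (1)·1.000 - (4)·1.000 - (-3)·1.000) / (11) = -0.636
Iteration 2:
  α = (2 - (-2)·-0.545 - (-2)·1.800 - (-2)·-0.636) / (8) = 0.405
  β = (-5 - (2)·1.000 - (2)·1.800 - (-3)·-0.636) / (11) = -1.137
  γ = (6 - (-1)·1.000 - (-1)·-0.545 - (-1)·-0.636) / (5) = 1.164
  δ = (-5 - (1)·1.000 - (4)·-0.545 - (-3)·1.800) / (11) = 0.144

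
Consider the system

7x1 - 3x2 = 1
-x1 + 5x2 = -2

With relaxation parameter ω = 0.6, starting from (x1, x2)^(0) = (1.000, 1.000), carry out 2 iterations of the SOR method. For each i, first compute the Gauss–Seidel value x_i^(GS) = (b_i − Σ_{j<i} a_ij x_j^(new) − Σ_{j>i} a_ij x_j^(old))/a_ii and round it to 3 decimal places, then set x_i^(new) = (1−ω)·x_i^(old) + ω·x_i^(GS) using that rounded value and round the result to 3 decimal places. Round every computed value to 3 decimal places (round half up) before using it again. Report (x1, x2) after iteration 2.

Iteration 1:
  x1: GS value = (1 - (-3)·1.000) / (7) = 0.571;  x1 ← (1−ω)·1.000 + ω·0.571 = 0.743
  x2: GS value = (-2 - (-1)·0.743) / (5) = -0.251;  x2 ← (1−ω)·1.000 + ω·-0.251 = 0.249
Iteration 2:
  x1: GS value = (1 - (-3)·0.249) / (7) = 0.250;  x1 ← (1−ω)·0.743 + ω·0.250 = 0.447
  x2: GS value = (-2 - (-1)·0.447) / (5) = -0.311;  x2 ← (1−ω)·0.249 + ω·-0.311 = -0.087

(0.447, -0.087)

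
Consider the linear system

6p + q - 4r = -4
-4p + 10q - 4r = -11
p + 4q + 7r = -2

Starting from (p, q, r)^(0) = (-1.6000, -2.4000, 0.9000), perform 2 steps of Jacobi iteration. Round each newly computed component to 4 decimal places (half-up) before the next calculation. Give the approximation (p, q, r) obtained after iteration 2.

Iteration 1:
  p = (-4 - (1)·-2.4000 - (-4)·0.9000) / (6) = 0.3333
  q = (-11 - (-4)·-1.6000 - (-4)·0.9000) / (10) = -1.3800
  r = (-2 - (1)·-1.6000 - (4)·-2.4000) / (7) = 1.3143
Iteration 2:
  p = (-4 - (1)·-1.3800 - (-4)·1.3143) / (6) = 0.4395
  q = (-11 - (-4)·0.3333 - (-4)·1.3143) / (10) = -0.4410
  r = (-2 - (1)·0.3333 - (4)·-1.3800) / (7) = 0.4552

(0.4395, -0.4410, 0.4552)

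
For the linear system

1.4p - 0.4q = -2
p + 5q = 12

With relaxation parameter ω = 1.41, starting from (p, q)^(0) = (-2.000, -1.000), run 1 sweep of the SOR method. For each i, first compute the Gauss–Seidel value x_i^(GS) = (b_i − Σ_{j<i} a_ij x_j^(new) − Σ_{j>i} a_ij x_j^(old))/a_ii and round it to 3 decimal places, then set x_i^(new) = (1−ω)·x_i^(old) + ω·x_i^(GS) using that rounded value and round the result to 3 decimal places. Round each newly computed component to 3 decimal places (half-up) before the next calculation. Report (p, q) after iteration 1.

Iteration 1:
  p: GS value = (-2 - (-0.4)·-1.000) / (1.4) = -1.714;  p ← (1−ω)·-2.000 + ω·-1.714 = -1.597
  q: GS value = (12 - (1)·-1.597) / (5) = 2.719;  q ← (1−ω)·-1.000 + ω·2.719 = 4.244

(-1.597, 4.244)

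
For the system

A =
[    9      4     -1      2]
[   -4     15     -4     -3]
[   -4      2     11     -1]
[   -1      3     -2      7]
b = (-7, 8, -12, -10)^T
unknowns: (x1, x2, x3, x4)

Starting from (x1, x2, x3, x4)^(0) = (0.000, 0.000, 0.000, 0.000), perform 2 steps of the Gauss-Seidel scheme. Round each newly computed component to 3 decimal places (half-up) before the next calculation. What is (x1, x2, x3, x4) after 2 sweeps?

(-0.618, -0.431, -1.427, -1.740)

Iteration 1:
  x1 = (-7 - (4)·0.000 - (-1)·0.000 - (2)·0.000) / (9) = -0.778
  x2 = (8 - (-4)·-0.778 - (-4)·0.000 - (-3)·0.000) / (15) = 0.326
  x3 = (-12 - (-4)·-0.778 - (2)·0.326 - (-1)·0.000) / (11) = -1.433
  x4 = (-10 - (-1)·-0.778 - (3)·0.326 - (-2)·-1.433) / (7) = -2.089
Iteration 2:
  x1 = (-7 - (4)·0.326 - (-1)·-1.433 - (2)·-2.089) / (9) = -0.618
  x2 = (8 - (-4)·-0.618 - (-4)·-1.433 - (-3)·-2.089) / (15) = -0.431
  x3 = (-12 - (-4)·-0.618 - (2)·-0.431 - (-1)·-2.089) / (11) = -1.427
  x4 = (-10 - (-1)·-0.618 - (3)·-0.431 - (-2)·-1.427) / (7) = -1.740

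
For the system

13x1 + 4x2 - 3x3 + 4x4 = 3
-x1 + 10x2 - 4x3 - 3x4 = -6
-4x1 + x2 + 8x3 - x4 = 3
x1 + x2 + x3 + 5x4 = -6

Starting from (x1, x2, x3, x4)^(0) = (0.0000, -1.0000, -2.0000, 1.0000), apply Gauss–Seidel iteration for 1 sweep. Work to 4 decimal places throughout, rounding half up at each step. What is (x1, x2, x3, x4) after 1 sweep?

(-0.2308, -1.1231, 0.5250, -1.0342)

Iteration 1:
  x1 = (3 - (4)·-1.0000 - (-3)·-2.0000 - (4)·1.0000) / (13) = -0.2308
  x2 = (-6 - (-1)·-0.2308 - (-4)·-2.0000 - (-3)·1.0000) / (10) = -1.1231
  x3 = (3 - (-4)·-0.2308 - (1)·-1.1231 - (-1)·1.0000) / (8) = 0.5250
  x4 = (-6 - (1)·-0.2308 - (1)·-1.1231 - (1)·0.5250) / (5) = -1.0342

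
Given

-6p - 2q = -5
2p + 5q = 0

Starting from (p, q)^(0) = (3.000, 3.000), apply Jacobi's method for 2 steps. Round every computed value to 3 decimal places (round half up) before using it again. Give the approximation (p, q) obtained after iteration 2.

Iteration 1:
  p = (-5 - (-2)·3.000) / (-6) = -0.167
  q = (0 - (2)·3.000) / (5) = -1.200
Iteration 2:
  p = (-5 - (-2)·-1.200) / (-6) = 1.233
  q = (0 - (2)·-0.167) / (5) = 0.067

(1.233, 0.067)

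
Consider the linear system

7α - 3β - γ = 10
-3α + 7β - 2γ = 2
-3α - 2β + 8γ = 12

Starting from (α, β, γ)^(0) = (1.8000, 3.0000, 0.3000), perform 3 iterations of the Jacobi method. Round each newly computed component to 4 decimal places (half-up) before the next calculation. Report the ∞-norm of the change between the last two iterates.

0.4822

Iteration 1:
  α = (10 - (-3)·3.0000 - (-1)·0.3000) / (7) = 2.7571
  β = (2 - (-3)·1.8000 - (-2)·0.3000) / (7) = 1.1429
  γ = (12 - (-3)·1.8000 - (-2)·3.0000) / (8) = 2.9250
Iteration 2:
  α = (10 - (-3)·1.1429 - (-1)·2.9250) / (7) = 2.3362
  β = (2 - (-3)·2.7571 - (-2)·2.9250) / (7) = 2.3030
  γ = (12 - (-3)·2.7571 - (-2)·1.1429) / (8) = 2.8196
Iteration 3:
  α = (10 - (-3)·2.3030 - (-1)·2.8196) / (7) = 2.8184
  β = (2 - (-3)·2.3362 - (-2)·2.8196) / (7) = 2.0925
  γ = (12 - (-3)·2.3362 - (-2)·2.3030) / (8) = 2.9518
Change: (0.4822, -0.2105, 0.1322) → max |·| = 0.4822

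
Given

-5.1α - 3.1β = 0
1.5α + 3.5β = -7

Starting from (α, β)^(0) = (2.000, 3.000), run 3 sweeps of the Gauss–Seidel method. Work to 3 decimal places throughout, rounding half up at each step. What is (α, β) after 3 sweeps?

(1.408, -2.603)

Iteration 1:
  α = (0 - (-3.1)·3.000) / (-5.1) = -1.824
  β = (-7 - (1.5)·-1.824) / (3.5) = -1.218
Iteration 2:
  α = (0 - (-3.1)·-1.218) / (-5.1) = 0.740
  β = (-7 - (1.5)·0.740) / (3.5) = -2.317
Iteration 3:
  α = (0 - (-3.1)·-2.317) / (-5.1) = 1.408
  β = (-7 - (1.5)·1.408) / (3.5) = -2.603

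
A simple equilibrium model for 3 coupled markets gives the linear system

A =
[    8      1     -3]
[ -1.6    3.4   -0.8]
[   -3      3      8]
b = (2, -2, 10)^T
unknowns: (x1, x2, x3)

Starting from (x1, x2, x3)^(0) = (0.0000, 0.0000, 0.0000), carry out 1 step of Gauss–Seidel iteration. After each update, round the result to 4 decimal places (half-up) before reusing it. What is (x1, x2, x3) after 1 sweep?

(0.2500, -0.4706, 1.5202)

Iteration 1:
  x1 = (2 - (1)·0.0000 - (-3)·0.0000) / (8) = 0.2500
  x2 = (-2 - (-1.6)·0.2500 - (-0.8)·0.0000) / (3.4) = -0.4706
  x3 = (10 - (-3)·0.2500 - (3)·-0.4706) / (8) = 1.5202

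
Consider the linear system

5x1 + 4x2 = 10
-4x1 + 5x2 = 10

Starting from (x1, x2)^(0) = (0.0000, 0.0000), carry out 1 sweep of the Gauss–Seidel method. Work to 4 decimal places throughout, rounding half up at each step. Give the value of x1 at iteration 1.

2.0000

Iteration 1:
  x1 = (10 - (4)·0.0000) / (5) = 2.0000
  x2 = (10 - (-4)·2.0000) / (5) = 3.6000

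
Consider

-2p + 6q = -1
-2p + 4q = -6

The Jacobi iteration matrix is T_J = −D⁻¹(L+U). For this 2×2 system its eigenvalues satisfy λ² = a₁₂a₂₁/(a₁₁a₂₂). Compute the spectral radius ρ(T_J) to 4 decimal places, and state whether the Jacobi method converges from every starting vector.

1.2247

a₁₂a₂₁/(a₁₁a₂₂) = (6)·(-2) / ((-2)·(4)) = 1.500000
ρ = √|1.500000| = √1.500000 = 1.2247
ρ > 1, so Jacobi diverges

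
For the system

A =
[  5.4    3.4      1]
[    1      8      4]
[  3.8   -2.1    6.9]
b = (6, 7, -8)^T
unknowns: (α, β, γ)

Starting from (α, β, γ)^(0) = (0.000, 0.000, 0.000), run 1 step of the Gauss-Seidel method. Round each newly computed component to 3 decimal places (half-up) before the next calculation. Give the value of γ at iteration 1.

Iteration 1:
  α = (6 - (3.4)·0.000 - (1)·0.000) / (5.4) = 1.111
  β = (7 - (1)·1.111 - (4)·0.000) / (8) = 0.736
  γ = (-8 - (3.8)·1.111 - (-2.1)·0.736) / (6.9) = -1.547

-1.547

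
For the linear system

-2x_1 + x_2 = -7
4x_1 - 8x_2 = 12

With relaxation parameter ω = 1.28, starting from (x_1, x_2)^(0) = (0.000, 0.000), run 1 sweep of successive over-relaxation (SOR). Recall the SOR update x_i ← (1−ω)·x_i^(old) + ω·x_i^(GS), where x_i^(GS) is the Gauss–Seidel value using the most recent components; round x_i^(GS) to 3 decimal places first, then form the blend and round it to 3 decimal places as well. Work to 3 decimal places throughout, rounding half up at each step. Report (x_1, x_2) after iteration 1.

Iteration 1:
  x_1: GS value = (-7 - (1)·0.000) / (-2) = 3.500;  x_1 ← (1−ω)·0.000 + ω·3.500 = 4.480
  x_2: GS value = (12 - (4)·4.480) / (-8) = 0.740;  x_2 ← (1−ω)·0.000 + ω·0.740 = 0.947

(4.480, 0.947)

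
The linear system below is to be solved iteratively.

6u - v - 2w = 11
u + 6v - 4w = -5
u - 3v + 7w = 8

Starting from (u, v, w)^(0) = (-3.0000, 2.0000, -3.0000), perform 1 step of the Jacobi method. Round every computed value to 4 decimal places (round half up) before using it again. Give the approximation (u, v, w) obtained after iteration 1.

(1.1667, -2.3333, 2.4286)

Iteration 1:
  u = (11 - (-1)·2.0000 - (-2)·-3.0000) / (6) = 1.1667
  v = (-5 - (1)·-3.0000 - (-4)·-3.0000) / (6) = -2.3333
  w = (8 - (1)·-3.0000 - (-3)·2.0000) / (7) = 2.4286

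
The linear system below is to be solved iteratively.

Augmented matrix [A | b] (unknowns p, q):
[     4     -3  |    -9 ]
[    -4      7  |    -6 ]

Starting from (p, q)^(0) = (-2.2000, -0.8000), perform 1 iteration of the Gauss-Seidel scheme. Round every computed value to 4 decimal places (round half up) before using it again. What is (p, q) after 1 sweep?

Iteration 1:
  p = (-9 - (-3)·-0.8000) / (4) = -2.8500
  q = (-6 - (-4)·-2.8500) / (7) = -2.4857

(-2.8500, -2.4857)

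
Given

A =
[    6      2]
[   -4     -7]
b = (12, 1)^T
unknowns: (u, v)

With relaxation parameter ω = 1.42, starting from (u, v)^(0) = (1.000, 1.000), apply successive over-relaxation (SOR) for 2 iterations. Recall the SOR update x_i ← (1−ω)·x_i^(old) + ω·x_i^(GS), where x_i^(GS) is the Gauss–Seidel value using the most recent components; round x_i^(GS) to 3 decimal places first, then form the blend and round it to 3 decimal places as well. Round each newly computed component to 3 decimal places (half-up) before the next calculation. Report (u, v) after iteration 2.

(3.065, -1.765)

Iteration 1:
  u: GS value = (12 - (2)·1.000) / (6) = 1.667;  u ← (1−ω)·1.000 + ω·1.667 = 1.947
  v: GS value = (1 - (-4)·1.947) / (-7) = -1.255;  v ← (1−ω)·1.000 + ω·-1.255 = -2.202
Iteration 2:
  u: GS value = (12 - (2)·-2.202) / (6) = 2.734;  u ← (1−ω)·1.947 + ω·2.734 = 3.065
  v: GS value = (1 - (-4)·3.065) / (-7) = -1.894;  v ← (1−ω)·-2.202 + ω·-1.894 = -1.765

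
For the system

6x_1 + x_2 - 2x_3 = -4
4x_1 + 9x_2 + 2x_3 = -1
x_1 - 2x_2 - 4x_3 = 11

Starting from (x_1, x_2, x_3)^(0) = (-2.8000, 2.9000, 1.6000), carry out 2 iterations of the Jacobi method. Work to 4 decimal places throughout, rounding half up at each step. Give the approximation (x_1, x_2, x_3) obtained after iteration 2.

(-2.4296, 1.2519, -3.2931)

Iteration 1:
  x_1 = (-4 - (1)·2.9000 - (-2)·1.6000) / (6) = -0.6167
  x_2 = (-1 - (4)·-2.8000 - (2)·1.6000) / (9) = 0.7778
  x_3 = (11 - (1)·-2.8000 - (-2)·2.9000) / (-4) = -4.9000
Iteration 2:
  x_1 = (-4 - (1)·0.7778 - (-2)·-4.9000) / (6) = -2.4296
  x_2 = (-1 - (4)·-0.6167 - (2)·-4.9000) / (9) = 1.2519
  x_3 = (11 - (1)·-0.6167 - (-2)·0.7778) / (-4) = -3.2931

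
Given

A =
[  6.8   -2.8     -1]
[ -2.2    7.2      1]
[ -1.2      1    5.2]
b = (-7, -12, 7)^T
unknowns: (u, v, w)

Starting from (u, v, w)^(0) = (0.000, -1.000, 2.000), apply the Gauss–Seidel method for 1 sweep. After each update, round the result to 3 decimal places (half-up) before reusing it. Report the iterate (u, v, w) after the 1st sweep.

(-1.147, -2.295, 1.523)

Iteration 1:
  u = (-7 - (-2.8)·-1.000 - (-1)·2.000) / (6.8) = -1.147
  v = (-12 - (-2.2)·-1.147 - (1)·2.000) / (7.2) = -2.295
  w = (7 - (-1.2)·-1.147 - (1)·-2.295) / (5.2) = 1.523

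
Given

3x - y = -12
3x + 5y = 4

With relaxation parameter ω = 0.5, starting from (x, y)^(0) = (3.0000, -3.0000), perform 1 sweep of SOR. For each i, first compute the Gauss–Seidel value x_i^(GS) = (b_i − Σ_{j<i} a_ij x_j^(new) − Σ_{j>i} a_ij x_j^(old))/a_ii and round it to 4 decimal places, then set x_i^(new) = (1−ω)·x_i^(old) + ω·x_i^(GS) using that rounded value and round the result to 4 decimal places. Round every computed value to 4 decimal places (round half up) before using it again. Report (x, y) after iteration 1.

Iteration 1:
  x: GS value = (-12 - (-1)·-3.0000) / (3) = -5.0000;  x ← (1−ω)·3.0000 + ω·-5.0000 = -1.0000
  y: GS value = (4 - (3)·-1.0000) / (5) = 1.4000;  y ← (1−ω)·-3.0000 + ω·1.4000 = -0.8000

(-1.0000, -0.8000)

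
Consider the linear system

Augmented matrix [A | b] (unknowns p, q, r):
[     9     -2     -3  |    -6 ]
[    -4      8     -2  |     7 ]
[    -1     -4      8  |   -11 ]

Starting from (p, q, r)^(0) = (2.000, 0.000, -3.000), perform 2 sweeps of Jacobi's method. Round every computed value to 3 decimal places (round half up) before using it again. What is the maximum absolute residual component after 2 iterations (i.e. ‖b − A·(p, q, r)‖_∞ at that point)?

Iteration 1:
  p = (-6 - (-2)·0.000 - (-3)·-3.000) / (9) = -1.667
  q = (7 - (-4)·2.000 - (-2)·-3.000) / (8) = 1.125
  r = (-11 - (-1)·2.000 - (-4)·0.000) / (8) = -1.125
Iteration 2:
  p = (-6 - (-2)·1.125 - (-3)·-1.125) / (9) = -0.792
  q = (7 - (-4)·-1.667 - (-2)·-1.125) / (8) = -0.240
  r = (-11 - (-1)·-1.667 - (-4)·1.125) / (8) = -1.021
Residual b − A·x = (-2.415, 3.710, -4.584); ∞-norm = 4.584

4.584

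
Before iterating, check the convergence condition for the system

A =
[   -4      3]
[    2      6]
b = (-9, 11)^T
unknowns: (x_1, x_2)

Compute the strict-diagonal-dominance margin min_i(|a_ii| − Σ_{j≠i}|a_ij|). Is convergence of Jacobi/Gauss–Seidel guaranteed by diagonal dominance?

1

row 1: |-4| − (3) = 1
row 2: |6| − (2) = 4
minimum over rows = 1 → strictly diagonally dominant (convergence guaranteed)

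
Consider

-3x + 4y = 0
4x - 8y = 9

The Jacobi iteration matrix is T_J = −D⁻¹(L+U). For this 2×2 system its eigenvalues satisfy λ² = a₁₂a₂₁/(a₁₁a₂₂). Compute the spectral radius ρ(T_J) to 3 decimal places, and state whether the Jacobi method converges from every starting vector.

0.816

a₁₂a₂₁/(a₁₁a₂₂) = (4)·(4) / ((-3)·(-8)) = 0.666667
ρ = √|0.666667| = √0.666667 = 0.816
ρ < 1, so Jacobi converges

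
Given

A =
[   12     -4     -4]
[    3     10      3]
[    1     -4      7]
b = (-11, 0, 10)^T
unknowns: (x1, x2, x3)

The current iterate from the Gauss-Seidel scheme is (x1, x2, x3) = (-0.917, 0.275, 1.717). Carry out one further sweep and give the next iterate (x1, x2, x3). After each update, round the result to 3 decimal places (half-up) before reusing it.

(-0.253, -0.439, 1.214)

One sweep:
  x1 = (-11 - (-4)·0.275 - (-4)·1.717) / (12) = -0.253
  x2 = (0 - (3)·-0.253 - (3)·1.717) / (10) = -0.439
  x3 = (10 - (1)·-0.253 - (-4)·-0.439) / (7) = 1.214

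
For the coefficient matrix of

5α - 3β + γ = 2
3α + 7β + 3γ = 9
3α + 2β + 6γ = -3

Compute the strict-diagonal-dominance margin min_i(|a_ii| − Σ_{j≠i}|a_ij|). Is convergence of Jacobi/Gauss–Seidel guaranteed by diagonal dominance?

row 1: |5| − (3+1) = 1
row 2: |7| − (3+3) = 1
row 3: |6| − (3+2) = 1
minimum over rows = 1 → strictly diagonally dominant (convergence guaranteed)

1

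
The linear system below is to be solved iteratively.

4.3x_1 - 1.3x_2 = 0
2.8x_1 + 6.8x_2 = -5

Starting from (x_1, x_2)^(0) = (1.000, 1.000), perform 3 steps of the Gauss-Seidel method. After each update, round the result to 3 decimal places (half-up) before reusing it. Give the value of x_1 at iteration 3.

-0.190

Iteration 1:
  x_1 = (0 - (-1.3)·1.000) / (4.3) = 0.302
  x_2 = (-5 - (2.8)·0.302) / (6.8) = -0.860
Iteration 2:
  x_1 = (0 - (-1.3)·-0.860) / (4.3) = -0.260
  x_2 = (-5 - (2.8)·-0.260) / (6.8) = -0.628
Iteration 3:
  x_1 = (0 - (-1.3)·-0.628) / (4.3) = -0.190
  x_2 = (-5 - (2.8)·-0.190) / (6.8) = -0.657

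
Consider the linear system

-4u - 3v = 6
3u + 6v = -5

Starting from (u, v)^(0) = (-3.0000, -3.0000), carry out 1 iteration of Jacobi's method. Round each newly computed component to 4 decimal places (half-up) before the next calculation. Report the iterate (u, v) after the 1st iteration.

(0.7500, 0.6667)

Iteration 1:
  u = (6 - (-3)·-3.0000) / (-4) = 0.7500
  v = (-5 - (3)·-3.0000) / (6) = 0.6667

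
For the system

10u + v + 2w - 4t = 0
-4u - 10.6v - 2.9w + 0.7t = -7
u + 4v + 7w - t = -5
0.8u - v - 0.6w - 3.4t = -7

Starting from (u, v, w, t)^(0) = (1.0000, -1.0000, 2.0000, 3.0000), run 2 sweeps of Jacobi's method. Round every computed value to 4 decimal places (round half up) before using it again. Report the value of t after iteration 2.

2.2648

Iteration 1:
  u = (0 - (1)·-1.0000 - (2)·2.0000 - (-4)·3.0000) / (10) = 0.9000
  v = (-7 - (-4)·1.0000 - (-2.9)·2.0000 - (0.7)·3.0000) / (-10.6) = -0.0660
  w = (-5 - (1)·1.0000 - (4)·-1.0000 - (-1)·3.0000) / (7) = 0.1429
  t = (-7 - (0.8)·1.0000 - (-1)·-1.0000 - (-0.6)·2.0000) / (-3.4) = 2.2353
Iteration 2:
  u = (0 - (1)·-0.0660 - (2)·0.1429 - (-4)·2.2353) / (10) = 0.8721
  v = (-7 - (-4)·0.9000 - (-2.9)·0.1429 - (0.7)·2.2353) / (-10.6) = 0.4293
  w = (-5 - (1)·0.9000 - (4)·-0.0660 - (-1)·2.2353) / (7) = -0.4858
  t = (-7 - (0.8)·0.9000 - (-1)·-0.0660 - (-0.6)·0.1429) / (-3.4) = 2.2648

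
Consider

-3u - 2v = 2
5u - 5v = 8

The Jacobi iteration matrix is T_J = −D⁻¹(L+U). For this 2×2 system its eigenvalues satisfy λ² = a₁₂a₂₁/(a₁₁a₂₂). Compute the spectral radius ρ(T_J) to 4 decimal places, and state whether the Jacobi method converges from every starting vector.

0.8165

a₁₂a₂₁/(a₁₁a₂₂) = (-2)·(5) / ((-3)·(-5)) = -0.666667
ρ = √|-0.666667| = √0.666667 = 0.8165
ρ < 1, so Jacobi converges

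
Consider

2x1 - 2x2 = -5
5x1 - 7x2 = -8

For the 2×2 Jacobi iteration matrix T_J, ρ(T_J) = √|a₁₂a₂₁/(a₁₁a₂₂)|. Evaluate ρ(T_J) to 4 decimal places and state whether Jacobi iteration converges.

a₁₂a₂₁/(a₁₁a₂₂) = (-2)·(5) / ((2)·(-7)) = 0.714286
ρ = √|0.714286| = √0.714286 = 0.8452
ρ < 1, so Jacobi converges

0.8452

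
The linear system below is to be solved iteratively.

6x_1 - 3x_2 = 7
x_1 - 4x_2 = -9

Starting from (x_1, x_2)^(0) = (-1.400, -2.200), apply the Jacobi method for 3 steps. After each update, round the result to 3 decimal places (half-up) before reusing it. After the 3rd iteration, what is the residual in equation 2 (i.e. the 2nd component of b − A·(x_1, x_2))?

Iteration 1:
  x_1 = (7 - (-3)·-2.200) / (6) = 0.067
  x_2 = (-9 - (1)·-1.400) / (-4) = 1.900
Iteration 2:
  x_1 = (7 - (-3)·1.900) / (6) = 2.117
  x_2 = (-9 - (1)·0.067) / (-4) = 2.267
Iteration 3:
  x_1 = (7 - (-3)·2.267) / (6) = 2.300
  x_2 = (-9 - (1)·2.117) / (-4) = 2.779
Residual b − A·x = (1.537, -0.184)

-0.184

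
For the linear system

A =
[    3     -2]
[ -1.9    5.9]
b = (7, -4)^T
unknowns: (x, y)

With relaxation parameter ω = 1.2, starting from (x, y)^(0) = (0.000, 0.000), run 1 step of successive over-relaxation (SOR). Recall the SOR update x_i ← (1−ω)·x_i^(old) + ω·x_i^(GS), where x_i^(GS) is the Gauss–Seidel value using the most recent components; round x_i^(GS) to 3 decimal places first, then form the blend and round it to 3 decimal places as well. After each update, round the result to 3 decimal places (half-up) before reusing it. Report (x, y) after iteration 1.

(2.800, 0.269)

Iteration 1:
  x: GS value = (7 - (-2)·0.000) / (3) = 2.333;  x ← (1−ω)·0.000 + ω·2.333 = 2.800
  y: GS value = (-4 - (-1.9)·2.800) / (5.9) = 0.224;  y ← (1−ω)·0.000 + ω·0.224 = 0.269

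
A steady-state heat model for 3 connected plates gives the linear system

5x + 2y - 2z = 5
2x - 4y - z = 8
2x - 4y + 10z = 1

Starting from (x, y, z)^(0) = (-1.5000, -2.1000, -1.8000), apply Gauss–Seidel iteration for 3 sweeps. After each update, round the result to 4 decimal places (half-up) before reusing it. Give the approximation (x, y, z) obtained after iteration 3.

Iteration 1:
  x = (5 - (2)·-2.1000 - (-2)·-1.8000) / (5) = 1.1200
  y = (8 - (2)·1.1200 - (-1)·-1.8000) / (-4) = -0.9900
  z = (1 - (2)·1.1200 - (-4)·-0.9900) / (10) = -0.5200
Iteration 2:
  x = (5 - (2)·-0.9900 - (-2)·-0.5200) / (5) = 1.1880
  y = (8 - (2)·1.1880 - (-1)·-0.5200) / (-4) = -1.2760
  z = (1 - (2)·1.1880 - (-4)·-1.2760) / (10) = -0.6480
Iteration 3:
  x = (5 - (2)·-1.2760 - (-2)·-0.6480) / (5) = 1.2512
  y = (8 - (2)·1.2512 - (-1)·-0.6480) / (-4) = -1.2124
  z = (1 - (2)·1.2512 - (-4)·-1.2124) / (10) = -0.6352

(1.2512, -1.2124, -0.6352)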